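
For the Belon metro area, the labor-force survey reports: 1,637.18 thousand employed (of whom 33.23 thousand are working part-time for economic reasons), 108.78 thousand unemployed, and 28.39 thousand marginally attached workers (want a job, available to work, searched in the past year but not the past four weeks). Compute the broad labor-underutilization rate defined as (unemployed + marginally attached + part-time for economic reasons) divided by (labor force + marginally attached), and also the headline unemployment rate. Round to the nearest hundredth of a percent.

Broad underutilization rate ≈ 9.60%; headline unemployment rate ≈ 6.23%.

Labor force = 1,637.18 + 108.78 = 1,745.96 thousand.
Numerator = 108.78 + 28.39 + 33.23 = 170.40 thousand.
Denominator = 1,745.96 + 28.39 = 1,774.35 thousand.
Broad rate = 170.40 / 1,774.35 = 9.60%.
Headline unemployment rate = 108.78 / 1,745.96 = 6.23%.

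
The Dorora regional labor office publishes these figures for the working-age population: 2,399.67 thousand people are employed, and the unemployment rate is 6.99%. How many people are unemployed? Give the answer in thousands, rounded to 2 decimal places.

About 180.34 thousand are unemployed.

Let U be the number unemployed. The labor force is E + U, and U/(E+U) = 0.0699.
So U = 0.0699 × 2,399.67 / (1 − 0.0699) = 167.7369 / 0.9301 ≈ 180.34 thousand.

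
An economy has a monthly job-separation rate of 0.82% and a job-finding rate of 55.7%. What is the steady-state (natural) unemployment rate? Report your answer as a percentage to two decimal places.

Steady-state unemployment rate ≈ 1.45%.

At steady state the flows balance: s·E = f·U, so U/(E+U) = s/(s+f).
u* = 0.82 / (0.82 + 55.7) = 0.82 / 56.52 = 1.45%.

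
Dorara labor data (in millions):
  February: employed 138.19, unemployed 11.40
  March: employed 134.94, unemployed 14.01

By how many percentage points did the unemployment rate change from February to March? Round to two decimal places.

The unemployment rate changed by +1.79 percentage points.

February: labor force = 138.19 + 11.40 = 149.59; u = 11.40/149.59 = 7.62%.
March: labor force = 134.94 + 14.01 = 148.95; u = 14.01/148.95 = 9.41%.
Change = 9.41% − 7.62% = +1.79 pp.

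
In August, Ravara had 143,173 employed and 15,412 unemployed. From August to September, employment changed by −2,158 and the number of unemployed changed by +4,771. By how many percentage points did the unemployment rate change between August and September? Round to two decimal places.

The unemployment rate changed by +2.80 percentage points.

August: labor force = 143,173 + 15,412 = 158,585; u = 15,412/158,585 = 9.72%.
September: labor force = 141,015 + 20,183 = 161,198; u = 20,183/161,198 = 12.52%.
Change = 12.52% − 9.72% = +2.80 pp.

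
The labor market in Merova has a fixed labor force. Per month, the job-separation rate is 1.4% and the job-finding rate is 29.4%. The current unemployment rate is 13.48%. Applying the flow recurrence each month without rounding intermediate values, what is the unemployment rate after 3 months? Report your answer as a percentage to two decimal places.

Unemployment rate after three months ≈ 7.51%.

With a fixed labor force, u_{t+1} = u_t + s·(1−u_t) − f·u_t = u_t·(1−s−f) + s.
Here 1−s−f = 0.692 and s = 0.014.
u_1 = 0.134800 × 0.692 + 0.014 = 0.107282.
u_2 = 0.107282 × 0.692 + 0.014 = 0.088239.
u_3 = 0.088239 × 0.692 + 0.014 = 0.075061.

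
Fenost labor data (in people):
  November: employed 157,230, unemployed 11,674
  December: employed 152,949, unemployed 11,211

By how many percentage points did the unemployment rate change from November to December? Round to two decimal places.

The unemployment rate changed by −0.08 percentage points.

November: labor force = 157,230 + 11,674 = 168,904; u = 11,674/168,904 = 6.91%.
December: labor force = 152,949 + 11,211 = 164,160; u = 11,211/164,160 = 6.83%.
Change = 6.83% − 6.91% = −0.08 pp.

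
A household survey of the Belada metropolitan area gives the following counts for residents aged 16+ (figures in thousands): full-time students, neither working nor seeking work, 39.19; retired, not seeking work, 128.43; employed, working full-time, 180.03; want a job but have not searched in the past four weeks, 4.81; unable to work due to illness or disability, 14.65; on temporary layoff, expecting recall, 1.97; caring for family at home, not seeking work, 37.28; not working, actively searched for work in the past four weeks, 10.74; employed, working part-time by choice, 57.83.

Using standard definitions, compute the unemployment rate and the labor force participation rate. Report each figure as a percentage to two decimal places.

Unemployment rate ≈ 5.07%; labor force participation rate ≈ 52.76%.

Employed = 180.03 + 57.83 = 237.86 thousand.
Unemployed = 1.97 + 10.74 = 12.71 thousand (jobless and actively searching, or on temporary layoff).
Labor force = 237.86 + 12.71 = 250.57 thousand.
Not in labor force = 39.19 + 128.43 + 4.81 + 14.65 + 37.28 = 224.36 thousand (those not working and not actively searching are outside the labor force — including those who want a job but have given up searching).
Civilian working-age population = 250.57 + 224.36 = 474.93 thousand.
Unemployment rate = 12.71 / 250.57 = 5.07%.
Labor force participation rate = 250.57 / 474.93 = 52.76%.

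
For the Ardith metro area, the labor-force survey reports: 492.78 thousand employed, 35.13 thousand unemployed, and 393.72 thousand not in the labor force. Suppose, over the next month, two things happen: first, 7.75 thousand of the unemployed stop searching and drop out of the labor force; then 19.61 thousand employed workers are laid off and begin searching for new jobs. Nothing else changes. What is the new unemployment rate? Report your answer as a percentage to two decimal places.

Initially, labor force = 492.78 + 35.13 = 527.91 thousand, so u = 35.13/527.91 = 6.65%.
After the first change, unemployed and labor force both fall by 7.75 → E = 492.78, U = 27.38, labor force = 520.16 thousand.
After the second change, employed falls and unemployed rises by 19.61; labor force unchanged → E = 473.17, U = 46.99, labor force = 520.16 thousand.
New unemployment rate = 46.99 / 520.16 = 9.03%.

New unemployment rate ≈ 9.03%.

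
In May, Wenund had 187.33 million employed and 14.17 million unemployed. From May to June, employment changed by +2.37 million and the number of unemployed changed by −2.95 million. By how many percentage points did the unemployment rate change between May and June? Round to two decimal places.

May: labor force = 187.33 + 14.17 = 201.50; u = 14.17/201.50 = 7.03%.
June: labor force = 189.70 + 11.22 = 200.92; u = 11.22/200.92 = 5.58%.
Change = 5.58% − 7.03% = −1.45 pp.

The unemployment rate changed by −1.45 percentage points.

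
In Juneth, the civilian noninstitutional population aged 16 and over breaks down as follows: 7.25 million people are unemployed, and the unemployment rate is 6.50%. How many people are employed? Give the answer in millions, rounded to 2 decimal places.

About 104.29 million are employed.

Labor force = U / u = 7.25 / 0.0650 ≈ 111.54 million.
Employed = labor force − unemployed = 111.54 − 7.25 = 104.29 million.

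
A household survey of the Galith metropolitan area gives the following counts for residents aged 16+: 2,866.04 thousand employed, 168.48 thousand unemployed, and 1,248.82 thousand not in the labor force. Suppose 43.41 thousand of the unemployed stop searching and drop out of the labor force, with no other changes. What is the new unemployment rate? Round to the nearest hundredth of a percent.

Initially, labor force = 2,866.04 + 168.48 = 3,034.52 thousand, so u = 168.48/3,034.52 = 5.55%.
After the change, unemployed and labor force both fall by 43.41 → E = 2,866.04, U = 125.07, labor force = 2,991.11 thousand.
New unemployment rate = 125.07 / 2,991.11 = 4.18%.

New unemployment rate ≈ 4.18%.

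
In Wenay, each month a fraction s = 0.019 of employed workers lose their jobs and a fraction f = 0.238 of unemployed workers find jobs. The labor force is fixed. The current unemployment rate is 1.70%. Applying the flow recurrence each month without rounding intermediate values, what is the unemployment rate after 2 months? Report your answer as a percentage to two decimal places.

With a fixed labor force, u_{t+1} = u_t + s·(1−u_t) − f·u_t = u_t·(1−s−f) + s.
Here 1−s−f = 0.743 and s = 0.019.
u_1 = 0.017000 × 0.743 + 0.019 = 0.031631.
u_2 = 0.031631 × 0.743 + 0.019 = 0.042502.

Unemployment rate after two months ≈ 4.25%.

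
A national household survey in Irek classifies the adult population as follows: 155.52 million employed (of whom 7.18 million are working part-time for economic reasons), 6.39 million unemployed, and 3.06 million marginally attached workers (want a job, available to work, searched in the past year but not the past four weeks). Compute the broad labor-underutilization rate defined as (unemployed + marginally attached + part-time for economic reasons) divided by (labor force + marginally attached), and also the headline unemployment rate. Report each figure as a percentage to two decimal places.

Broad underutilization rate ≈ 10.08%; headline unemployment rate ≈ 3.95%.

Labor force = 155.52 + 6.39 = 161.91 million.
Numerator = 6.39 + 3.06 + 7.18 = 16.63 million.
Denominator = 161.91 + 3.06 = 164.97 million.
Broad rate = 16.63 / 164.97 = 10.08%.
Headline unemployment rate = 6.39 / 161.91 = 3.95%.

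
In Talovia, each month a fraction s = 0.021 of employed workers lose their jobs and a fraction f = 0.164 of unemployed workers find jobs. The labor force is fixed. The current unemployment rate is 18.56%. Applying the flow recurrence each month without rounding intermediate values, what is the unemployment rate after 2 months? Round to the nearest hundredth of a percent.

Unemployment rate after two months ≈ 16.14%.

With a fixed labor force, u_{t+1} = u_t + s·(1−u_t) − f·u_t = u_t·(1−s−f) + s.
Here 1−s−f = 0.815 and s = 0.021.
u_1 = 0.185600 × 0.815 + 0.021 = 0.172264.
u_2 = 0.172264 × 0.815 + 0.021 = 0.161395.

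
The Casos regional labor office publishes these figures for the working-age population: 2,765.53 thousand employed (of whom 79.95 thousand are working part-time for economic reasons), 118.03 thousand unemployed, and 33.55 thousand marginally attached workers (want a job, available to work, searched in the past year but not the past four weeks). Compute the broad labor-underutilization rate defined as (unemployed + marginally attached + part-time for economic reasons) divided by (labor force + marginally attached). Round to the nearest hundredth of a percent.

Broad underutilization rate ≈ 7.94%.

Labor force = 2,765.53 + 118.03 = 2,883.56 thousand.
Numerator = 118.03 + 33.55 + 79.95 = 231.53 thousand.
Denominator = 2,883.56 + 33.55 = 2,917.11 thousand.
Broad rate = 231.53 / 2,917.11 = 7.94%.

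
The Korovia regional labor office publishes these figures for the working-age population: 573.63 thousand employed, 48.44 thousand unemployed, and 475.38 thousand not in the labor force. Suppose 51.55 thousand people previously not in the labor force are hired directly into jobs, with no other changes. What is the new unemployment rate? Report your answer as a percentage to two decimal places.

Initially, labor force = 573.63 + 48.44 = 622.07 thousand, so u = 48.44/622.07 = 7.79%.
After the change, employed and labor force both rise by 51.55; unemployed unchanged → E = 625.18, U = 48.44, labor force = 673.62 thousand.
New unemployment rate = 48.44 / 673.62 = 7.19%.

New unemployment rate ≈ 7.19%.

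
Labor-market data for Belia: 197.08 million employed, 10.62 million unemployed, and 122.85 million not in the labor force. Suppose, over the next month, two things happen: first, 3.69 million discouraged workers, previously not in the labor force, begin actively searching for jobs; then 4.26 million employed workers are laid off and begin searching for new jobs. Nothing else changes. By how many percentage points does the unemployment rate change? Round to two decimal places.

The unemployment rate changes by +3.67 percentage points.

Initially, labor force = 197.08 + 10.62 = 207.70 million, so u = 10.62/207.70 = 5.11%.
After the first change, unemployed and labor force both rise by 3.69 → E = 197.08, U = 14.31, labor force = 211.39 million.
After the second change, employed falls and unemployed rises by 4.26; labor force unchanged → E = 192.82, U = 18.57, labor force = 211.39 million.
New unemployment rate = 18.57 / 211.39 = 8.78%.
Change = 8.78% − 5.11% = +3.67 percentage points.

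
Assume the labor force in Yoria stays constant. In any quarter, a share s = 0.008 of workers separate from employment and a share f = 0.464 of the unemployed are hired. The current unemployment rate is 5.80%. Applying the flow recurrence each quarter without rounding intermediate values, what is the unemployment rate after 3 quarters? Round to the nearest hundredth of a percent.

With a fixed labor force, u_{t+1} = u_t + s·(1−u_t) − f·u_t = u_t·(1−s−f) + s.
Here 1−s−f = 0.528 and s = 0.008.
u_1 = 0.058000 × 0.528 + 0.008 = 0.038624.
u_2 = 0.038624 × 0.528 + 0.008 = 0.028393.
u_3 = 0.028393 × 0.528 + 0.008 = 0.022992.

Unemployment rate after three quarters ≈ 2.30%.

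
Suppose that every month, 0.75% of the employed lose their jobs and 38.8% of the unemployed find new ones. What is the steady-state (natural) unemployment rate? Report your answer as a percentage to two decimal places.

Steady-state unemployment rate ≈ 1.90%.

At steady state the flows balance: s·E = f·U, so U/(E+U) = s/(s+f).
u* = 0.75 / (0.75 + 38.8) = 0.75 / 39.55 = 1.90%.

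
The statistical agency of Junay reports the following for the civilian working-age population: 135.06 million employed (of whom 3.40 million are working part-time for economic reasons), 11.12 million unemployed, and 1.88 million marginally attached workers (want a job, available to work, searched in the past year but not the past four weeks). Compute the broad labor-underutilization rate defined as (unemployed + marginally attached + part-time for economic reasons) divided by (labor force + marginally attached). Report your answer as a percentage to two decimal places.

Labor force = 135.06 + 11.12 = 146.18 million.
Numerator = 11.12 + 1.88 + 3.40 = 16.40 million.
Denominator = 146.18 + 1.88 = 148.06 million.
Broad rate = 16.40 / 148.06 = 11.08%.

Broad underutilization rate ≈ 11.08%.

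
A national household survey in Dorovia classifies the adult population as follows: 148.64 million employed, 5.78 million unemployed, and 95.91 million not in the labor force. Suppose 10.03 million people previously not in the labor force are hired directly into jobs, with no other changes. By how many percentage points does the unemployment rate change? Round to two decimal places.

The unemployment rate changes by −0.23 percentage points.

Initially, labor force = 148.64 + 5.78 = 154.42 million, so u = 5.78/154.42 = 3.74%.
After the change, employed and labor force both rise by 10.03; unemployed unchanged → E = 158.67, U = 5.78, labor force = 164.45 million.
New unemployment rate = 5.78 / 164.45 = 3.51%.
Change = 3.51% − 3.74% = −0.23 percentage points.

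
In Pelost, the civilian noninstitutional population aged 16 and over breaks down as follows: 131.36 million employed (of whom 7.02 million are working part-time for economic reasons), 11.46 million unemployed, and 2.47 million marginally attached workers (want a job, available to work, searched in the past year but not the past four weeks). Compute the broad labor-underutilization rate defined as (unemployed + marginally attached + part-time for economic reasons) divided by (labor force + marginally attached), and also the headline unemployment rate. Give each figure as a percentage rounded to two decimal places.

Labor force = 131.36 + 11.46 = 142.82 million.
Numerator = 11.46 + 2.47 + 7.02 = 20.95 million.
Denominator = 142.82 + 2.47 = 145.29 million.
Broad rate = 20.95 / 145.29 = 14.42%.
Headline unemployment rate = 11.46 / 142.82 = 8.02%.

Broad underutilization rate ≈ 14.42%; headline unemployment rate ≈ 8.02%.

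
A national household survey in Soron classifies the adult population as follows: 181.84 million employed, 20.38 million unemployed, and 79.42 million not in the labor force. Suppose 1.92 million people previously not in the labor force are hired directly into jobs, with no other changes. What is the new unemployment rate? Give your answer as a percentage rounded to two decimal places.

New unemployment rate ≈ 9.98%.

Initially, labor force = 181.84 + 20.38 = 202.22 million, so u = 20.38/202.22 = 10.08%.
After the change, employed and labor force both rise by 1.92; unemployed unchanged → E = 183.76, U = 20.38, labor force = 204.14 million.
New unemployment rate = 20.38 / 204.14 = 9.98%.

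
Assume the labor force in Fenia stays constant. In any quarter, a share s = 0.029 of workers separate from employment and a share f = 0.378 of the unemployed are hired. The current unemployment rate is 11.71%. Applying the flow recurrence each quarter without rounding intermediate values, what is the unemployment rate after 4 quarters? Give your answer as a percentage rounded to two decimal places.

With a fixed labor force, u_{t+1} = u_t + s·(1−u_t) − f·u_t = u_t·(1−s−f) + s.
Here 1−s−f = 0.593 and s = 0.029.
u_1 = 0.117100 × 0.593 + 0.029 = 0.098440.
u_2 = 0.098440 × 0.593 + 0.029 = 0.087375.
u_3 = 0.087375 × 0.593 + 0.029 = 0.080813.
u_4 = 0.080813 × 0.593 + 0.029 = 0.076922.

Unemployment rate after four quarters ≈ 7.69%.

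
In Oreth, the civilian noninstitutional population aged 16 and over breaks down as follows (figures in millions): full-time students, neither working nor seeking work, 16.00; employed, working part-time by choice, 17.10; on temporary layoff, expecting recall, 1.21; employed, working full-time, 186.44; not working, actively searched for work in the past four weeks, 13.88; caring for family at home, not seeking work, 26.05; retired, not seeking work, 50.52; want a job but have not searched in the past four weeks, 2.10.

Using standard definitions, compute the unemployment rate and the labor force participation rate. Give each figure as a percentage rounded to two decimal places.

Employed = 17.10 + 186.44 = 203.54 million.
Unemployed = 1.21 + 13.88 = 15.09 million (jobless and actively searching, or on temporary layoff).
Labor force = 203.54 + 15.09 = 218.63 million.
Not in labor force = 16.00 + 26.05 + 50.52 + 2.10 = 94.67 million (those not working and not actively searching are outside the labor force — including those who want a job but have given up searching).
Civilian working-age population = 218.63 + 94.67 = 313.30 million.
Unemployment rate = 15.09 / 218.63 = 6.90%.
Labor force participation rate = 218.63 / 313.30 = 69.78%.

Unemployment rate ≈ 6.90%; labor force participation rate ≈ 69.78%.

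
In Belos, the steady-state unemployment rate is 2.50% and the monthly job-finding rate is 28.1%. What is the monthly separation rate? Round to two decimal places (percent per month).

Separation rate ≈ 0.72% per month.

From u* = s/(s+f): s = u·f/(1−u).
s = 0.0250 × 28.1 / (1 − 0.0250) = 0.7025 / 0.9750 ≈ 0.72% per month.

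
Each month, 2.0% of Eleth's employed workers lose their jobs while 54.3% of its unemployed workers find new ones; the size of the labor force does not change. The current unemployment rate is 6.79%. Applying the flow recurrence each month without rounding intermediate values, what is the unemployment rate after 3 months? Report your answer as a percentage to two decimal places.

Unemployment rate after three months ≈ 3.82%.

With a fixed labor force, u_{t+1} = u_t + s·(1−u_t) − f·u_t = u_t·(1−s−f) + s.
Here 1−s−f = 0.437 and s = 0.020.
u_1 = 0.067900 × 0.437 + 0.020 = 0.049672.
u_2 = 0.049672 × 0.437 + 0.020 = 0.041707.
u_3 = 0.041707 × 0.437 + 0.020 = 0.038226.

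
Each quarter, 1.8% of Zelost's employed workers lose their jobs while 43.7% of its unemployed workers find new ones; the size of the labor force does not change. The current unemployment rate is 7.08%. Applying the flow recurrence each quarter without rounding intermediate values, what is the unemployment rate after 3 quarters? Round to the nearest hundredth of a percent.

Unemployment rate after three quarters ≈ 4.46%.

With a fixed labor force, u_{t+1} = u_t + s·(1−u_t) − f·u_t = u_t·(1−s−f) + s.
Here 1−s−f = 0.545 and s = 0.018.
u_1 = 0.070800 × 0.545 + 0.018 = 0.056586.
u_2 = 0.056586 × 0.545 + 0.018 = 0.048839.
u_3 = 0.048839 × 0.545 + 0.018 = 0.044617.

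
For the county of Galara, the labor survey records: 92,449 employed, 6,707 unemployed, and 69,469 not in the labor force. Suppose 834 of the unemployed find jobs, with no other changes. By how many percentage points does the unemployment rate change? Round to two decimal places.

Initially, labor force = 92,449 + 6,707 = 99,156, so u = 6,707/99,156 = 6.76%.
After the change, unemployed falls and employed rises by 834; labor force unchanged → E = 93,283, U = 5,873, labor force = 99,156.
New unemployment rate = 5,873 / 99,156 = 5.92%.
Change = 5.92% − 6.76% = −0.84 percentage points.

The unemployment rate changes by −0.84 percentage points.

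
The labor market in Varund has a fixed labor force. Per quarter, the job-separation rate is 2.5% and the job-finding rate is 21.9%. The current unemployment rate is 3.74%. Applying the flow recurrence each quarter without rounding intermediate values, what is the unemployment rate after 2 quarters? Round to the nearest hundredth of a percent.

Unemployment rate after two quarters ≈ 6.53%.

With a fixed labor force, u_{t+1} = u_t + s·(1−u_t) − f·u_t = u_t·(1−s−f) + s.
Here 1−s−f = 0.756 and s = 0.025.
u_1 = 0.037400 × 0.756 + 0.025 = 0.053274.
u_2 = 0.053274 × 0.756 + 0.025 = 0.065275.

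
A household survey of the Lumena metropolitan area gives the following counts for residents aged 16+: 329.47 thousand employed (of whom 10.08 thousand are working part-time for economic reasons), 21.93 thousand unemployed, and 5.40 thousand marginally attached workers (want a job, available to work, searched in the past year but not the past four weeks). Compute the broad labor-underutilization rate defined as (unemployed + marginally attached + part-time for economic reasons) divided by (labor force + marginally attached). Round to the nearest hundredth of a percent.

Broad underutilization rate ≈ 10.48%.

Labor force = 329.47 + 21.93 = 351.40 thousand.
Numerator = 21.93 + 5.40 + 10.08 = 37.41 thousand.
Denominator = 351.40 + 5.40 = 356.80 thousand.
Broad rate = 37.41 / 356.80 = 10.48%.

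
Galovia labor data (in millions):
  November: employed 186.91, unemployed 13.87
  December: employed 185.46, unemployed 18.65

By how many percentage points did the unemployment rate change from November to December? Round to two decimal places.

November: labor force = 186.91 + 13.87 = 200.78; u = 13.87/200.78 = 6.91%.
December: labor force = 185.46 + 18.65 = 204.11; u = 18.65/204.11 = 9.14%.
Change = 9.14% − 6.91% = +2.23 pp.

The unemployment rate changed by +2.23 percentage points.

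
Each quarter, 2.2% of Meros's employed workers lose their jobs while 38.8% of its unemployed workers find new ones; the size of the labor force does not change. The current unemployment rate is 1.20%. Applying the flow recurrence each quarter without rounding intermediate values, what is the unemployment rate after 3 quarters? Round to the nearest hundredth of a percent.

With a fixed labor force, u_{t+1} = u_t + s·(1−u_t) − f·u_t = u_t·(1−s−f) + s.
Here 1−s−f = 0.590 and s = 0.022.
u_1 = 0.012000 × 0.590 + 0.022 = 0.029080.
u_2 = 0.029080 × 0.590 + 0.022 = 0.039157.
u_3 = 0.039157 × 0.590 + 0.022 = 0.045103.

Unemployment rate after three quarters ≈ 4.51%.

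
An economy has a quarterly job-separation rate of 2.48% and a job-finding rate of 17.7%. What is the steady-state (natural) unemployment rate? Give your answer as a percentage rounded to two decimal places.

At steady state the flows balance: s·E = f·U, so U/(E+U) = s/(s+f).
u* = 2.48 / (2.48 + 17.7) = 2.48 / 20.18 = 12.29%.

Steady-state unemployment rate ≈ 12.29%.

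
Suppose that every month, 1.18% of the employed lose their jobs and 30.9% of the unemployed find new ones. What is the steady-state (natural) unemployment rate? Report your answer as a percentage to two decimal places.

At steady state the flows balance: s·E = f·U, so U/(E+U) = s/(s+f).
u* = 1.18 / (1.18 + 30.9) = 1.18 / 32.08 = 3.68%.

Steady-state unemployment rate ≈ 3.68%.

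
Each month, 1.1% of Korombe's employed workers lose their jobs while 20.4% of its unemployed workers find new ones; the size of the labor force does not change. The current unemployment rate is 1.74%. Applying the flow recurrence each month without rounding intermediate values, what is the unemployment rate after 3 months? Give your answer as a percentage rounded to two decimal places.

With a fixed labor force, u_{t+1} = u_t + s·(1−u_t) − f·u_t = u_t·(1−s−f) + s.
Here 1−s−f = 0.785 and s = 0.011.
u_1 = 0.017400 × 0.785 + 0.011 = 0.024659.
u_2 = 0.024659 × 0.785 + 0.011 = 0.030357.
u_3 = 0.030357 × 0.785 + 0.011 = 0.034830.

Unemployment rate after three months ≈ 3.48%.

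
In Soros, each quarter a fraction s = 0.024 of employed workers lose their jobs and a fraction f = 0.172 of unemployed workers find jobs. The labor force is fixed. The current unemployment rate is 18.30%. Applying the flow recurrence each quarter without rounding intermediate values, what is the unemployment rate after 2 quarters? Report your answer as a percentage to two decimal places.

With a fixed labor force, u_{t+1} = u_t + s·(1−u_t) − f·u_t = u_t·(1−s−f) + s.
Here 1−s−f = 0.804 and s = 0.024.
u_1 = 0.183000 × 0.804 + 0.024 = 0.171132.
u_2 = 0.171132 × 0.804 + 0.024 = 0.161590.

Unemployment rate after two quarters ≈ 16.16%.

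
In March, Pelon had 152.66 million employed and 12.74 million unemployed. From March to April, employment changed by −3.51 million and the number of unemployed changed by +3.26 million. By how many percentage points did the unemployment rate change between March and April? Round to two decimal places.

March: labor force = 152.66 + 12.74 = 165.40; u = 12.74/165.40 = 7.70%.
April: labor force = 149.15 + 16.00 = 165.15; u = 16.00/165.15 = 9.69%.
Change = 9.69% − 7.70% = +1.99 pp.

The unemployment rate changed by +1.99 percentage points.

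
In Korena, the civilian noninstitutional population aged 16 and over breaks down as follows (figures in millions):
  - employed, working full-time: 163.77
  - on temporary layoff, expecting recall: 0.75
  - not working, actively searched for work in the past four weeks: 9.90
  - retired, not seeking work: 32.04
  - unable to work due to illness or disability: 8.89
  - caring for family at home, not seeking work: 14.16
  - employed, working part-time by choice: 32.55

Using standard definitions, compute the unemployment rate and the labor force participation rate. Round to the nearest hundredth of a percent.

Employed = 163.77 + 32.55 = 196.32 million.
Unemployed = 0.75 + 9.90 = 10.65 million (jobless and actively searching, or on temporary layoff).
Labor force = 196.32 + 10.65 = 206.97 million.
Not in labor force = 32.04 + 8.89 + 14.16 = 55.09 million (those not working and not actively searching are outside the labor force).
Civilian working-age population = 206.97 + 55.09 = 262.06 million.
Unemployment rate = 10.65 / 206.97 = 5.15%.
Labor force participation rate = 206.97 / 262.06 = 78.98%.

Unemployment rate ≈ 5.15%; labor force participation rate ≈ 78.98%.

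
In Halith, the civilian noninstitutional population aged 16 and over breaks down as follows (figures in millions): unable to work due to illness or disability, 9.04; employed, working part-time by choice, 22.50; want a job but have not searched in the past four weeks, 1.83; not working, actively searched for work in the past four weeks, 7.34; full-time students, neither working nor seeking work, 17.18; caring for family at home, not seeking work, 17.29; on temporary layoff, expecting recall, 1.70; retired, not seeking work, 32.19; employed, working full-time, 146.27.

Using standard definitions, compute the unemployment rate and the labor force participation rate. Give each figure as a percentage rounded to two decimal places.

Unemployment rate ≈ 5.08%; labor force participation rate ≈ 69.64%.

Employed = 22.50 + 146.27 = 168.77 million.
Unemployed = 7.34 + 1.70 = 9.04 million (jobless and actively searching, or on temporary layoff).
Labor force = 168.77 + 9.04 = 177.81 million.
Not in labor force = 9.04 + 1.83 + 17.18 + 17.29 + 32.19 = 77.53 million (those not working and not actively searching are outside the labor force — including those who want a job but have given up searching).
Civilian working-age population = 177.81 + 77.53 = 255.34 million.
Unemployment rate = 9.04 / 177.81 = 5.08%.
Labor force participation rate = 177.81 / 255.34 = 69.64%.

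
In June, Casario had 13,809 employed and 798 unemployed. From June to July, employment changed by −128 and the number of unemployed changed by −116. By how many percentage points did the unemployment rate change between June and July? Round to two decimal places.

The unemployment rate changed by −0.71 percentage points.

June: labor force = 13,809 + 798 = 14,607; u = 798/14,607 = 5.46%.
July: labor force = 13,681 + 682 = 14,363; u = 682/14,363 = 4.75%.
Change = 4.75% − 5.46% = −0.71 pp.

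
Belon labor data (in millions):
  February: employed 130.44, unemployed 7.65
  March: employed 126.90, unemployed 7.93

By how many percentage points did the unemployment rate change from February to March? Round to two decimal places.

February: labor force = 130.44 + 7.65 = 138.09; u = 7.65/138.09 = 5.54%.
March: labor force = 126.90 + 7.93 = 134.83; u = 7.93/134.83 = 5.88%.
Change = 5.88% − 5.54% = +0.34 pp.

The unemployment rate changed by +0.34 percentage points.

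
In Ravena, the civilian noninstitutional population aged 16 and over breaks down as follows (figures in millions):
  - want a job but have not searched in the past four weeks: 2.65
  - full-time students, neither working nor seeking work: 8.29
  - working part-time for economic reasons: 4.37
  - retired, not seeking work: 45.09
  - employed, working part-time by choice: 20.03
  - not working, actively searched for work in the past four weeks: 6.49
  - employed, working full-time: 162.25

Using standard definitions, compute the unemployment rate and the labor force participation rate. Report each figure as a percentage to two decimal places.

Unemployment rate ≈ 3.36%; labor force participation rate ≈ 77.51%.

Employed = 4.37 + 20.03 + 162.25 = 186.65 million (anyone who worked, including part-time for economic reasons, counts as employed).
Unemployed = 6.49 million.
Labor force = 186.65 + 6.49 = 193.14 million.
Not in labor force = 2.65 + 8.29 + 45.09 = 56.03 million (those not working and not actively searching are outside the labor force — including those who want a job but have given up searching).
Civilian working-age population = 193.14 + 56.03 = 249.17 million.
Unemployment rate = 6.49 / 193.14 = 3.36%.
Labor force participation rate = 193.14 / 249.17 = 77.51%.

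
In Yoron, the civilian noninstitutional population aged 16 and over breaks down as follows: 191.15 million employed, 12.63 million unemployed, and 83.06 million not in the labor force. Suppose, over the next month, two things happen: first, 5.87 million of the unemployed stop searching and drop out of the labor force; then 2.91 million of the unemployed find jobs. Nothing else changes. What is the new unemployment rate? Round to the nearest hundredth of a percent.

New unemployment rate ≈ 1.95%.

Initially, labor force = 191.15 + 12.63 = 203.78 million, so u = 12.63/203.78 = 6.20%.
After the first change, unemployed and labor force both fall by 5.87 → E = 191.15, U = 6.76, labor force = 197.91 million.
After the second change, unemployed falls and employed rises by 2.91; labor force unchanged → E = 194.06, U = 3.85, labor force = 197.91 million.
New unemployment rate = 3.85 / 197.91 = 1.95%.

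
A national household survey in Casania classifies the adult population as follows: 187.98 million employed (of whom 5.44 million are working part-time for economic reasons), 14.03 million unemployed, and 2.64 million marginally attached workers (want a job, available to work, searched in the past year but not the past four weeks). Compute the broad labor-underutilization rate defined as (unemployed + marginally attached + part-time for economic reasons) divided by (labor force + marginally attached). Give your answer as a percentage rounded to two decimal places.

Broad underutilization rate ≈ 10.80%.

Labor force = 187.98 + 14.03 = 202.01 million.
Numerator = 14.03 + 2.64 + 5.44 = 22.11 million.
Denominator = 202.01 + 2.64 = 204.65 million.
Broad rate = 22.11 / 204.65 = 10.80%.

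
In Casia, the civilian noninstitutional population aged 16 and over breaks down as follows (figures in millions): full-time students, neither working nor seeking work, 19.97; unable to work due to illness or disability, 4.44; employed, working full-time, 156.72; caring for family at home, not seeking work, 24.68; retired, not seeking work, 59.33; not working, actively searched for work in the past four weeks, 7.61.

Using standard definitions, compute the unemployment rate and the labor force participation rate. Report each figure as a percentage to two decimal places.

Employed = 156.72 million.
Unemployed = 7.61 million.
Labor force = 156.72 + 7.61 = 164.33 million.
Not in labor force = 19.97 + 4.44 + 24.68 + 59.33 = 108.42 million (those not working and not actively searching are outside the labor force).
Civilian working-age population = 164.33 + 108.42 = 272.75 million.
Unemployment rate = 7.61 / 164.33 = 4.63%.
Labor force participation rate = 164.33 / 272.75 = 60.25%.

Unemployment rate ≈ 4.63%; labor force participation rate ≈ 60.25%.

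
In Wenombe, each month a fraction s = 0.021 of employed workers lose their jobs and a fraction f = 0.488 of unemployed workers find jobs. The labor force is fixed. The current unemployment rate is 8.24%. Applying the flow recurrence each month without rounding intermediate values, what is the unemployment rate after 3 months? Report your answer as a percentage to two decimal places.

With a fixed labor force, u_{t+1} = u_t + s·(1−u_t) − f·u_t = u_t·(1−s−f) + s.
Here 1−s−f = 0.491 and s = 0.021.
u_1 = 0.082400 × 0.491 + 0.021 = 0.061458.
u_2 = 0.061458 × 0.491 + 0.021 = 0.051176.
u_3 = 0.051176 × 0.491 + 0.021 = 0.046127.

Unemployment rate after three months ≈ 4.61%.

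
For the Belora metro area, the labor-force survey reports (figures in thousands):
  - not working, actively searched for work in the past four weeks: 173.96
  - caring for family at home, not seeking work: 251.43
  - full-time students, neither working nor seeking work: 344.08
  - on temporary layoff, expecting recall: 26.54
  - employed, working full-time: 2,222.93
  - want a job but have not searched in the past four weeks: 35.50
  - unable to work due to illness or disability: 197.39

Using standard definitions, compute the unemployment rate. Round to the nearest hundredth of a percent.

Unemployment rate ≈ 8.27%.

Employed = 2,222.93 thousand.
Unemployed = 173.96 + 26.54 = 200.50 thousand (jobless and actively searching, or on temporary layoff).
Labor force = 2,222.93 + 200.50 = 2,423.43 thousand.
Unemployment rate = 200.50 / 2,423.43 = 8.27%.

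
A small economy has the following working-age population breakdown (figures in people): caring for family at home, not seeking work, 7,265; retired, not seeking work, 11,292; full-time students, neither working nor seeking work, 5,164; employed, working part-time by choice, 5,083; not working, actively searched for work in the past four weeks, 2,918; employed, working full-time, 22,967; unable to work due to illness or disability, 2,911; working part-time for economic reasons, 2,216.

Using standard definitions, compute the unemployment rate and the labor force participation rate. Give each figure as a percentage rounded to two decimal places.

Unemployment rate ≈ 8.79%; labor force participation rate ≈ 55.48%.

Employed = 5,083 + 22,967 + 2,216 = 30,266 (anyone who worked, including part-time for economic reasons, counts as employed).
Unemployed = 2,918.
Labor force = 30,266 + 2,918 = 33,184.
Not in labor force = 7,265 + 11,292 + 5,164 + 2,911 = 26,632 (those not working and not actively searching are outside the labor force).
Civilian working-age population = 33,184 + 26,632 = 59,816.
Unemployment rate = 2,918 / 33,184 = 8.79%.
Labor force participation rate = 33,184 / 59,816 = 55.48%.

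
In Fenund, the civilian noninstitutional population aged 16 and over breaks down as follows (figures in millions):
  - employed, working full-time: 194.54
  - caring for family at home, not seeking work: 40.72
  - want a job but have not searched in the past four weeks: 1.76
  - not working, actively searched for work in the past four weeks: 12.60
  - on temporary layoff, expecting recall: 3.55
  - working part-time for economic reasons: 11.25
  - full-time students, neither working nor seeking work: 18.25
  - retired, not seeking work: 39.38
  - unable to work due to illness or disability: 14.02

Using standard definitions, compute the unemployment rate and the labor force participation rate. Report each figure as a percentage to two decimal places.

Employed = 194.54 + 11.25 = 205.79 million (anyone who worked, including part-time for economic reasons, counts as employed).
Unemployed = 12.60 + 3.55 = 16.15 million (jobless and actively searching, or on temporary layoff).
Labor force = 205.79 + 16.15 = 221.94 million.
Not in labor force = 40.72 + 1.76 + 18.25 + 39.38 + 14.02 = 114.13 million (those not working and not actively searching are outside the labor force — including those who want a job but have given up searching).
Civilian working-age population = 221.94 + 114.13 = 336.07 million.
Unemployment rate = 16.15 / 221.94 = 7.28%.
Labor force participation rate = 221.94 / 336.07 = 66.04%.

Unemployment rate ≈ 7.28%; labor force participation rate ≈ 66.04%.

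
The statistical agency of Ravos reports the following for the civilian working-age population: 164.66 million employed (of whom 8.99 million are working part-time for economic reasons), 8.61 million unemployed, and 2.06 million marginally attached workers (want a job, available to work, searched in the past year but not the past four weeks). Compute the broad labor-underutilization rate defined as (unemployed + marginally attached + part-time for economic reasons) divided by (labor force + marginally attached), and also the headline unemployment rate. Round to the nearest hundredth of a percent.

Labor force = 164.66 + 8.61 = 173.27 million.
Numerator = 8.61 + 2.06 + 8.99 = 19.66 million.
Denominator = 173.27 + 2.06 = 175.33 million.
Broad rate = 19.66 / 175.33 = 11.21%.
Headline unemployment rate = 8.61 / 173.27 = 4.97%.

Broad underutilization rate ≈ 11.21%; headline unemployment rate ≈ 4.97%.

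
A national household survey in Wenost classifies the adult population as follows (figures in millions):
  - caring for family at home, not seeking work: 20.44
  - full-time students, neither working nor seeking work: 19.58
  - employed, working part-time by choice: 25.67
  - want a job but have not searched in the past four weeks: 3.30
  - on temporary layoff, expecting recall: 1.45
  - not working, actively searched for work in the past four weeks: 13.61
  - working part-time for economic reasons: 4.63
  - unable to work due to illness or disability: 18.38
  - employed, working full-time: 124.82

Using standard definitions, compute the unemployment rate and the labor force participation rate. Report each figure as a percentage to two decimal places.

Unemployment rate ≈ 8.85%; labor force participation rate ≈ 73.39%.

Employed = 25.67 + 4.63 + 124.82 = 155.12 million (anyone who worked, including part-time for economic reasons, counts as employed).
Unemployed = 1.45 + 13.61 = 15.06 million (jobless and actively searching, or on temporary layoff).
Labor force = 155.12 + 15.06 = 170.18 million.
Not in labor force = 20.44 + 19.58 + 3.30 + 18.38 = 61.70 million (those not working and not actively searching are outside the labor force — including those who want a job but have given up searching).
Civilian working-age population = 170.18 + 61.70 = 231.88 million.
Unemployment rate = 15.06 / 170.18 = 8.85%.
Labor force participation rate = 170.18 / 231.88 = 73.39%.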